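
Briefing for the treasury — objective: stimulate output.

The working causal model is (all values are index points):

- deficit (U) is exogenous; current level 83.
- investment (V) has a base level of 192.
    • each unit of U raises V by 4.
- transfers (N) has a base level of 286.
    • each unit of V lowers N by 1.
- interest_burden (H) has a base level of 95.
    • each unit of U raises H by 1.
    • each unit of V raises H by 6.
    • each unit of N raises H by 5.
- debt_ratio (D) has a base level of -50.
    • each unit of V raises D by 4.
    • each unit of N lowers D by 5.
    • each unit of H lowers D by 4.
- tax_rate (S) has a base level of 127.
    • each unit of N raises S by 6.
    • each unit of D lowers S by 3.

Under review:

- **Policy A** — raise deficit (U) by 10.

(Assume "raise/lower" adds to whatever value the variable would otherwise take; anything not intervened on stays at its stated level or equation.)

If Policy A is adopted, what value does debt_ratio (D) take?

Policy A (U + 10):
  U = 83 + 10 = 93
  V = 192 + 4·93 = 564
  N = 286 − 564 = -278
  H = 95 + 93 + 6·564 + 5·(-278) = 2182
  D = -50 + 4·564 − 5·(-278) − 4·2182 = -5132

-5132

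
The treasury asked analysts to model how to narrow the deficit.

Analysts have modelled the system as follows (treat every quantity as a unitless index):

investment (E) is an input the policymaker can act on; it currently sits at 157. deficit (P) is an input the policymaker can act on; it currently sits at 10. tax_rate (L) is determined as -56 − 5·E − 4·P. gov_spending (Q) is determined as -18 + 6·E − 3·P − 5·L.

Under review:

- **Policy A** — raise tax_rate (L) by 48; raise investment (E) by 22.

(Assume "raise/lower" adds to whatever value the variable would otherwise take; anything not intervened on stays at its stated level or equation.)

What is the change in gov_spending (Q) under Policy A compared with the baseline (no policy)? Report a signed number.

442

Baseline:
  E = 157
  P = 10
  L = -56 − 5·157 − 4·10 = -881
  Q = -18 + 6·157 − 3·10 − 5·(-881) = 5299
Policy A (L + 48, E + 22):
  E = 157 + 22 = 179
  P = 10
  L = -56 − 5·179 − 4·10 (+48 from intervention) = -943
  Q = -18 + 6·179 − 3·10 − 5·(-943) = 5741
Change in Q: 5741 − 5299 = 442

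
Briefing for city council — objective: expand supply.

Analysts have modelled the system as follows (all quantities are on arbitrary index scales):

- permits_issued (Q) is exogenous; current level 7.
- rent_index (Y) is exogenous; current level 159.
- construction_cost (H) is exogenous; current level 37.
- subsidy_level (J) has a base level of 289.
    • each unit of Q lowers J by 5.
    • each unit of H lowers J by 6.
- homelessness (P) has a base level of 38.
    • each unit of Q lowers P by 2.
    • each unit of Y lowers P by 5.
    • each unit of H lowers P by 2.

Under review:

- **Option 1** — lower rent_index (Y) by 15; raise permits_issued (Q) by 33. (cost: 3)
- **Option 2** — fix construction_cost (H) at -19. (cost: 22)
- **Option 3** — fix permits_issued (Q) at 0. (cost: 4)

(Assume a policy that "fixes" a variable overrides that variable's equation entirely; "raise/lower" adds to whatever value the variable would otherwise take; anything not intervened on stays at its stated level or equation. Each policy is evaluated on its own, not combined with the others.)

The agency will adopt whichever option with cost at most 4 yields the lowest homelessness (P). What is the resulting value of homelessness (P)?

Option 1 (Y − 15, Q + 33):
  Q = 7 + 33 = 40
  Y = 159 − 15 = 144
  H = 37
  P = 38 − 2·40 − 5·144 − 2·37 = -836
Option 3 (Q := 0):
  Q = 0
  Y = 159
  H = 37
  P = 38 − 2·0 − 5·159 − 2·37 = -831
Comparing — Option 1: P=-836, Option 3: P=-831. Lowest is -836 (Option 1).

-836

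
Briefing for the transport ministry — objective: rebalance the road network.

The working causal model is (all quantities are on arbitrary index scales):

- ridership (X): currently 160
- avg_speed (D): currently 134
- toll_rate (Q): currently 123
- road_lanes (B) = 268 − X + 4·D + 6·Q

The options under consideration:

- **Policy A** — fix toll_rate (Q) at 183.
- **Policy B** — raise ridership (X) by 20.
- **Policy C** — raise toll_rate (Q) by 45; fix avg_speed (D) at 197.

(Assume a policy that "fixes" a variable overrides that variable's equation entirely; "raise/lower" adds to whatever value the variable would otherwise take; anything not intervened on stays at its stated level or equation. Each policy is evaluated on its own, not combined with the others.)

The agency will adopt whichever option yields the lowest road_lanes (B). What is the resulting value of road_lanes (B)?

Policy A (Q := 183):
  X = 160
  D = 134
  Q = 183
  B = 268 − 160 + 4·134 + 6·183 = 1742
Policy B (X + 20):
  X = 160 + 20 = 180
  D = 134
  Q = 123
  B = 268 − 180 + 4·134 + 6·123 = 1362
Policy C (Q + 45, D := 197):
  X = 160
  D = 197
  Q = 123 + 45 = 168
  B = 268 − 160 + 4·197 + 6·168 = 1904
Comparing — Policy A: B=1742, Policy B: B=1362, Policy C: B=1904. Lowest is 1362 (Policy B).

1362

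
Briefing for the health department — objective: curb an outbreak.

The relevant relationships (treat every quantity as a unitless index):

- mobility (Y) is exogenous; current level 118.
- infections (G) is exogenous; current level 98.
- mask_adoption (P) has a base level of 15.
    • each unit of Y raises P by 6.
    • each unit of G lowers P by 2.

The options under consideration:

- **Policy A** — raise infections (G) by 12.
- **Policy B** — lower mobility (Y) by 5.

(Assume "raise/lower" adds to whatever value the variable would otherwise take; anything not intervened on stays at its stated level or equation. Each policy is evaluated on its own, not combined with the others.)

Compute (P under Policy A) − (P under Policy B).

6

Policy A (G + 12):
  Y = 118
  G = 98 + 12 = 110
  P = 15 + 6·118 − 2·110 = 503
Policy B (Y − 5):
  Y = 118 − 5 = 113
  G = 98
  P = 15 + 6·113 − 2·98 = 497
P: 503 − 497 = 6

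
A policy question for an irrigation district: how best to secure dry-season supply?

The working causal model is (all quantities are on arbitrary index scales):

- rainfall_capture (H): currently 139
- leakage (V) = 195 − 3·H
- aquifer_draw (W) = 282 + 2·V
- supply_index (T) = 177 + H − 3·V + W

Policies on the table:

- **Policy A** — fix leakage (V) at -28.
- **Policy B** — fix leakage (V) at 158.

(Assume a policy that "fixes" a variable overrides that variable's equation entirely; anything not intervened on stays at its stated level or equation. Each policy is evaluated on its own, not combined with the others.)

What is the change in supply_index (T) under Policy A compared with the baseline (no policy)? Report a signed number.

-194

Baseline:
  H = 139
  V = 195 − 3·139 = -222
  W = 282 + 2·(-222) = -162
  T = 177 + 139 − 3·(-222) + (-162) = 820
Policy A (V := -28):
  H = 139
  V = -28
  W = 282 + 2·(-28) = 226
  T = 177 + 139 − 3·(-28) + 226 = 626
Change in T: 626 − 820 = -194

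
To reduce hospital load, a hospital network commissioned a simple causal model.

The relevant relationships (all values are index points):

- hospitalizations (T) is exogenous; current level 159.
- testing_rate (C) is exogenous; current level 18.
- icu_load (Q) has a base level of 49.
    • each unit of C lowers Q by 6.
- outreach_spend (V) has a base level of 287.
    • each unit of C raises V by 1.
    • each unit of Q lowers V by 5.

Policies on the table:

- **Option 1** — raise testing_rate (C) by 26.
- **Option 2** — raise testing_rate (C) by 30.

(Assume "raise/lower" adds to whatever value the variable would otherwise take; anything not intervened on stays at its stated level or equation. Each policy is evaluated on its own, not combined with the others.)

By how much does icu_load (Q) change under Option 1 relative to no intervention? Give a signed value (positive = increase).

-156

Baseline:
  C = 18
  Q = 49 − 6·18 = -59
Option 1 (C + 26):
  C = 18 + 26 = 44
  Q = 49 − 6·44 = -215
Change in Q: -215 − (-59) = -156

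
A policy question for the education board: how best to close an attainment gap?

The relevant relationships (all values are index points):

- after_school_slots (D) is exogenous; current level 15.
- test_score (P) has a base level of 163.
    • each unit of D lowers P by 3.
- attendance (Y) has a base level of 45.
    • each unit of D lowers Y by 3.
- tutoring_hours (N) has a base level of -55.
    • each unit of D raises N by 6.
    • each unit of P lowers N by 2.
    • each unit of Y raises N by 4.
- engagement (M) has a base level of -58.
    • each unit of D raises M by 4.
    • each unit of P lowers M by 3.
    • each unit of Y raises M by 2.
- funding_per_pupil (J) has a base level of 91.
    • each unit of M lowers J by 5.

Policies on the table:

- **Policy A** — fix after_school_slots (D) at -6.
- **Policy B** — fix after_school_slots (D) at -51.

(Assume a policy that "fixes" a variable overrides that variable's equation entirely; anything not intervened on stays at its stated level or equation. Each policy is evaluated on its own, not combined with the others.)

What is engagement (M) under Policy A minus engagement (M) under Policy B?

315

Policy A (D := -6):
  D = -6
  P = 163 − 3·(-6) = 181
  Y = 45 − 3·(-6) = 63
  M = -58 + 4·(-6) − 3·181 + 2·63 = -499
Policy B (D := -51):
  D = -51
  P = 163 − 3·(-51) = 316
  Y = 45 − 3·(-51) = 198
  M = -58 + 4·(-51) − 3·316 + 2·198 = -814
M: -499 − (-814) = 315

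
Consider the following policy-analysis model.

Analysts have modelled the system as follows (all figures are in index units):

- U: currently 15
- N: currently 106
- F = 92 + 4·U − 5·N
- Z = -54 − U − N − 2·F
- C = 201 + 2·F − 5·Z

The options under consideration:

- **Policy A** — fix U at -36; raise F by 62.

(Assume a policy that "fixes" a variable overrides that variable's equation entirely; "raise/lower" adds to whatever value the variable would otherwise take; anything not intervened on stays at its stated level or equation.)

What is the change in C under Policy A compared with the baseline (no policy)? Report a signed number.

Baseline:
  U = 15
  N = 106
  F = 92 + 4·15 − 5·106 = -378
  Z = -54 − 15 − 106 − 2·(-378) = 581
  C = 201 + 2·(-378) − 5·581 = -3460
Policy A (U := -36, F + 62):
  U = -36
  N = 106
  F = 92 + 4·(-36) − 5·106 (+62 from intervention) = -520
  Z = -54 − (-36) − 106 − 2·(-520) = 916
  C = 201 + 2·(-520) − 5·916 = -5419
Change in C: -5419 − (-3460) = -1959

-1959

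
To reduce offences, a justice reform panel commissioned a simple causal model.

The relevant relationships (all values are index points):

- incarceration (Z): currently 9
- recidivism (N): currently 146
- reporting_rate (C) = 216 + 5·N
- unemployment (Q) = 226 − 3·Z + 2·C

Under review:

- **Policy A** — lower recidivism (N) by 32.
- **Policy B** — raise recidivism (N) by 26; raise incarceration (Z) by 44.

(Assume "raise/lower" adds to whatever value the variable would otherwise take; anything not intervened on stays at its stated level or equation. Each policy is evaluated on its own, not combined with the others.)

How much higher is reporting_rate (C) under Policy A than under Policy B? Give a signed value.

-290

Policy A (N − 32):
  N = 146 − 32 = 114
  C = 216 + 5·114 = 786
Policy B (N + 26, Z + 44):
  N = 146 + 26 = 172
  C = 216 + 5·172 = 1076
C: 786 − 1076 = -290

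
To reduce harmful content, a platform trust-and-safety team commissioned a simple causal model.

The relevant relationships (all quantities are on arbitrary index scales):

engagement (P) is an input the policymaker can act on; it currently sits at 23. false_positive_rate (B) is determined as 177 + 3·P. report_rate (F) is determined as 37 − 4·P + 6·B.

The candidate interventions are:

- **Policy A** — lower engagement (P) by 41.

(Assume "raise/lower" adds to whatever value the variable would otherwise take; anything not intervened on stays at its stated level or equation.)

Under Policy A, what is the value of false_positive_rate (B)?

Policy A (P − 41):
  P = 23 − 41 = -18
  B = 177 + 3·(-18) = 123

123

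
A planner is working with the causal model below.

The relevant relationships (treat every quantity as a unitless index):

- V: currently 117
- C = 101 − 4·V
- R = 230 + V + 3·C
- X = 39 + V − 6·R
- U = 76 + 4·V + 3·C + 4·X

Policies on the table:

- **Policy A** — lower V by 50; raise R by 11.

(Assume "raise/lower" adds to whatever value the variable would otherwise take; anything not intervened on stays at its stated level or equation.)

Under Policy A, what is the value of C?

-167

Policy A (V − 50, R + 11):
  V = 117 − 50 = 67
  C = 101 − 4·67 = -167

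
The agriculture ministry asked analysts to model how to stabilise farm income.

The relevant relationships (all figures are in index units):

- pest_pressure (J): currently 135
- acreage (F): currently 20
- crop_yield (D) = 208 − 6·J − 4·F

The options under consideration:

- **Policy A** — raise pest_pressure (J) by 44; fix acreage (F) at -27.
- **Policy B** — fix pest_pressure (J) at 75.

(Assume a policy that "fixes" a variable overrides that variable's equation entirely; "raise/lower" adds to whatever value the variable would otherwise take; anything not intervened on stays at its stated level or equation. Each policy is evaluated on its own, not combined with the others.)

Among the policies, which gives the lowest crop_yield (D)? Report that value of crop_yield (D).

-758

Policy A (J + 44, F := -27):
  J = 135 + 44 = 179
  F = -27
  D = 208 − 6·179 − 4·(-27) = -758
Policy B (J := 75):
  J = 75
  F = 20
  D = 208 − 6·75 − 4·20 = -322
Comparing — Policy A: D=-758, Policy B: D=-322. Lowest is -758 (Policy A).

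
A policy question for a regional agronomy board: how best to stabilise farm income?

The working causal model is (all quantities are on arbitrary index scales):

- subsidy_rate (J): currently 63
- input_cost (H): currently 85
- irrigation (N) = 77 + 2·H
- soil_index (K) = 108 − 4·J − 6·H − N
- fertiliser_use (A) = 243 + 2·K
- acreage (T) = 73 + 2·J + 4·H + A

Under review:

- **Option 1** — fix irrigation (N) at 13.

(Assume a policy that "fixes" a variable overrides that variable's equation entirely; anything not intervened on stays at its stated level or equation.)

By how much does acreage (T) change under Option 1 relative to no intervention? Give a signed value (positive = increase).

Baseline:
  J = 63
  H = 85
  N = 77 + 2·85 = 247
  K = 108 − 4·63 − 6·85 − 247 = -901
  A = 243 + 2·(-901) = -1559
  T = 73 + 2·63 + 4·85 + (-1559) = -1020
Option 1 (N := 13):
  J = 63
  H = 85
  N = 13
  K = 108 − 4·63 − 6·85 − 13 = -667
  A = 243 + 2·(-667) = -1091
  T = 73 + 2·63 + 4·85 + (-1091) = -552
Change in T: -552 − (-1020) = 468

468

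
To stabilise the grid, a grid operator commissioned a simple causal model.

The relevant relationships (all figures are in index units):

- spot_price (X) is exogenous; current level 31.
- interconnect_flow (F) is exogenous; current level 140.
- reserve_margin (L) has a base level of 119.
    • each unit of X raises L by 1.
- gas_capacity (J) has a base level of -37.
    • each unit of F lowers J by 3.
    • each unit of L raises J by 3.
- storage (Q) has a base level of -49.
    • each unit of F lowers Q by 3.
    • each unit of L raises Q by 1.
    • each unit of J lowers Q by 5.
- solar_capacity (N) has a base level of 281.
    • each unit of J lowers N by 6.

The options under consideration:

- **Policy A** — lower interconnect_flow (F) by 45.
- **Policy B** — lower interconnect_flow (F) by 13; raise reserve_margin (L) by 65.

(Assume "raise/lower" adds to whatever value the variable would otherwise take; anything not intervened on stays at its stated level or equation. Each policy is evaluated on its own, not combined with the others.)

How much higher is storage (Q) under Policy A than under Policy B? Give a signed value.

526

Policy A (F − 45):
  X = 31
  F = 140 − 45 = 95
  L = 119 + 31 = 150
  J = -37 − 3·95 + 3·150 = 128
  Q = -49 − 3·95 + 150 − 5·128 = -824
Policy B (F − 13, L + 65):
  X = 31
  F = 140 − 13 = 127
  L = 119 + 31 (+65 from intervention) = 215
  J = -37 − 3·127 + 3·215 = 227
  Q = -49 − 3·127 + 215 − 5·227 = -1350
Q: -824 − (-1350) = 526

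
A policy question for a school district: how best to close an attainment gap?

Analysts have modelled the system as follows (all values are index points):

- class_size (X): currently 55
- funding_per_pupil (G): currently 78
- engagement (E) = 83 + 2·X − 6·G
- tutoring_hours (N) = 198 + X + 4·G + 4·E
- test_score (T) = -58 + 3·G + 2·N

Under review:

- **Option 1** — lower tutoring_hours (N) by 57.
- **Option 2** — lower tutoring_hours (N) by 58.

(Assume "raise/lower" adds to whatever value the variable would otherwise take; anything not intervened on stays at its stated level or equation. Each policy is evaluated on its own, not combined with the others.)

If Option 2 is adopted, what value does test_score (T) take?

-1010

Option 2 (N − 58):
  X = 55
  G = 78
  E = 83 + 2·55 − 6·78 = -275
  N = 198 + 55 + 4·78 + 4·(-275) (−58 from intervention) = -593
  T = -58 + 3·78 + 2·(-593) = -1010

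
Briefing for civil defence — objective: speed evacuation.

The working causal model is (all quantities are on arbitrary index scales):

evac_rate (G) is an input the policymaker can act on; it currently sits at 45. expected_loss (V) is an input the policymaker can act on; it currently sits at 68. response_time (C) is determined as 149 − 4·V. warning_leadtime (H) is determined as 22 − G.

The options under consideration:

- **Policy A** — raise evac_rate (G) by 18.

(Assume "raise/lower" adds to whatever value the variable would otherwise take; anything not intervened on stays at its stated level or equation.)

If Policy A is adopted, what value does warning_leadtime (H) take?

Policy A (G + 18):
  G = 45 + 18 = 63
  H = 22 − 63 = -41

-41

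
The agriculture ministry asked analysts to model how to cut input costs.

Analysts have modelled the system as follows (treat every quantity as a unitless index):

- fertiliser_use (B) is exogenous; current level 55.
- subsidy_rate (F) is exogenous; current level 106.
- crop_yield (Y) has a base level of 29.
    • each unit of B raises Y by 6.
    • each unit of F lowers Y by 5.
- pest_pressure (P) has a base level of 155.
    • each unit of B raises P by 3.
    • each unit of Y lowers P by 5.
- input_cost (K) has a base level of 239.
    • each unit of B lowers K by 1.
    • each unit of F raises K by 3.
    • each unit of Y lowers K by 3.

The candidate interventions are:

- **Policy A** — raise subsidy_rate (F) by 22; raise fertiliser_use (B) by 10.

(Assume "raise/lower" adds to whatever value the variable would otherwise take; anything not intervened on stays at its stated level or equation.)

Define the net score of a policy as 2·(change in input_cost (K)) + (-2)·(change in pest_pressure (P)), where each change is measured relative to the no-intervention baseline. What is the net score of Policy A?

Baseline:
  B = 55
  F = 106
  Y = 29 + 6·55 − 5·106 = -171
  P = 155 + 3·55 − 5·(-171) = 1175
  K = 239 − 55 + 3·106 − 3·(-171) = 1015
Policy A (F + 22, B + 10):
  B = 55 + 10 = 65
  F = 106 + 22 = 128
  Y = 29 + 6·65 − 5·128 = -221
  P = 155 + 3·65 − 5·(-221) = 1455
  K = 239 − 65 + 3·128 − 3·(-221) = 1221
ΔK = 1221 − 1015 = 206; ΔP = 1455 − 1175 = 280
Score = 2·206 + (-2)·280 = -148

-148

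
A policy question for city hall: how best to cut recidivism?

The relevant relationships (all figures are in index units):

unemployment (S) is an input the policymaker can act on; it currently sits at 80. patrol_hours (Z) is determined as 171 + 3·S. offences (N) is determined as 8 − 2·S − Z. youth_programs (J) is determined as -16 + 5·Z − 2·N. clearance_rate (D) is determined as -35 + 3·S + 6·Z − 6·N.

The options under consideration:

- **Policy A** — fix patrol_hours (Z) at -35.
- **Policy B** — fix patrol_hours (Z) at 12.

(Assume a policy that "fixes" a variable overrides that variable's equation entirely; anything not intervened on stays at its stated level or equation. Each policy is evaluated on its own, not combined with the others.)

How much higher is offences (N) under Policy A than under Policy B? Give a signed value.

47

Policy A (Z := -35):
  S = 80
  Z = -35
  N = 8 − 2·80 − (-35) = -117
Policy B (Z := 12):
  S = 80
  Z = 12
  N = 8 − 2·80 − 12 = -164
N: -117 − (-164) = 47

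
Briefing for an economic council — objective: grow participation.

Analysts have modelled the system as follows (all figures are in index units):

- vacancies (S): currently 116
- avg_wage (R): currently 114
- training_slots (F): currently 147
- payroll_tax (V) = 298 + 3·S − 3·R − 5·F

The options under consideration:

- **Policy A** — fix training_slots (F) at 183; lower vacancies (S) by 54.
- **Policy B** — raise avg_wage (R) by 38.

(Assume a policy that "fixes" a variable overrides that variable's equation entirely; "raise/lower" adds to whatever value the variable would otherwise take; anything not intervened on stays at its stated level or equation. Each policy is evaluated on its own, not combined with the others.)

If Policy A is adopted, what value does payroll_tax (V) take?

-773

Policy A (F := 183, S − 54):
  S = 116 − 54 = 62
  R = 114
  F = 183
  V = 298 + 3·62 − 3·114 − 5·183 = -773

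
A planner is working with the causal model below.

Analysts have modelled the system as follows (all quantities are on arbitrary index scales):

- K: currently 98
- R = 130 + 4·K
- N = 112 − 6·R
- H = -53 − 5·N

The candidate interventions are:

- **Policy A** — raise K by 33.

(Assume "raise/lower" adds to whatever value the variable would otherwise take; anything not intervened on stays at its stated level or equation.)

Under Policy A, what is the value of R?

Policy A (K + 33):
  K = 98 + 33 = 131
  R = 130 + 4·131 = 654

654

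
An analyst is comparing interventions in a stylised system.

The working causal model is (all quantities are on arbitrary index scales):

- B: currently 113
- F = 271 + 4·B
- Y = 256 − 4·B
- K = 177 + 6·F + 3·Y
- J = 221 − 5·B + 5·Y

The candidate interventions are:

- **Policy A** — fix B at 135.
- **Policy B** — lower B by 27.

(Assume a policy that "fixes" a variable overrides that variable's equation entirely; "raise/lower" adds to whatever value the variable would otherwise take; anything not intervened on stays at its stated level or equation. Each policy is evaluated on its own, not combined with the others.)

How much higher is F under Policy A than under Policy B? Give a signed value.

Policy A (B := 135):
  B = 135
  F = 271 + 4·135 = 811
Policy B (B − 27):
  B = 113 − 27 = 86
  F = 271 + 4·86 = 615
F: 811 − 615 = 196

196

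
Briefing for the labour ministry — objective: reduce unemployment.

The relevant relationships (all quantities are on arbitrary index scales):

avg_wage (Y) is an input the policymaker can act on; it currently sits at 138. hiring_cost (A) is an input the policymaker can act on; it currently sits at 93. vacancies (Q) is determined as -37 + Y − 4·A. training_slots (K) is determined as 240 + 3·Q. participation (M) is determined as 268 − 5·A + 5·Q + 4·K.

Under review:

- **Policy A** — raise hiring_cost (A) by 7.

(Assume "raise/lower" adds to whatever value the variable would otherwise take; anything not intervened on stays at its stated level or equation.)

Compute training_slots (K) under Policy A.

Policy A (A + 7):
  Y = 138
  A = 93 + 7 = 100
  Q = -37 + 138 − 4·100 = -299
  K = 240 + 3·(-299) = -657

-657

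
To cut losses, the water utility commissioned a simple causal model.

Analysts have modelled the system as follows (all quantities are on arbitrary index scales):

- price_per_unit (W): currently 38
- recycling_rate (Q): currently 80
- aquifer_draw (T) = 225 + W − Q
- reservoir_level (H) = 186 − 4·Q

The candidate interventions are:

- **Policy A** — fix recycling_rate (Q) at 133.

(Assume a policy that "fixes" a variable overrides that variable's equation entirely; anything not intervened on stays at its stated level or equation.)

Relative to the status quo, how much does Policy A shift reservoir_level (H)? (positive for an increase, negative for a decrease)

Baseline:
  Q = 80
  H = 186 − 4·80 = -134
Policy A (Q := 133):
  Q = 133
  H = 186 − 4·133 = -346
Change in H: -346 − (-134) = -212

-212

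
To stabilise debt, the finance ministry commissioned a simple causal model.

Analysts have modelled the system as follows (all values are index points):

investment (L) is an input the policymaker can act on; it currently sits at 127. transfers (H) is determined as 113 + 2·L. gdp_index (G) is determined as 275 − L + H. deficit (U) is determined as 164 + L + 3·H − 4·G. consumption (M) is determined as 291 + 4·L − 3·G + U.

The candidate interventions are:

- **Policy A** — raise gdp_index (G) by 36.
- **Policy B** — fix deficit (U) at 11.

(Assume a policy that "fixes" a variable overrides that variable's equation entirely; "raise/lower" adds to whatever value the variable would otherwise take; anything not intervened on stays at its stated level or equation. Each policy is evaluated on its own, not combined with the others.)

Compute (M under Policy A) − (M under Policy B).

Policy A (G + 36):
  L = 127
  H = 113 + 2·127 = 367
  G = 275 − 127 + 367 (+36 from intervention) = 551
  U = 164 + 127 + 3·367 − 4·551 = -812
  M = 291 + 4·127 − 3·551 + (-812) = -1666
Policy B (U := 11):
  L = 127
  H = 113 + 2·127 = 367
  G = 275 − 127 + 367 = 515
  U = 11
  M = 291 + 4·127 − 3·515 + 11 = -735
M: -1666 − (-735) = -931

-931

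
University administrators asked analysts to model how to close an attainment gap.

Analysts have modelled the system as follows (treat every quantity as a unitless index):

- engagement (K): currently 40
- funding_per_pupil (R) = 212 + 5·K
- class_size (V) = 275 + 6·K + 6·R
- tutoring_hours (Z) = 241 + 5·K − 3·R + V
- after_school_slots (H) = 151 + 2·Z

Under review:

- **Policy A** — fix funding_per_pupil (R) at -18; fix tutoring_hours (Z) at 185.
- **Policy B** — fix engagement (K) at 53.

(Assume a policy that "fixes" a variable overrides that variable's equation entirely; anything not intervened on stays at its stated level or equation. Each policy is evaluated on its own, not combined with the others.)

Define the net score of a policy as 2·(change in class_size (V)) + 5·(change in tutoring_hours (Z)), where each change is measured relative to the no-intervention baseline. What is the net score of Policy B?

Baseline:
  K = 40
  R = 212 + 5·40 = 412
  V = 275 + 6·40 + 6·412 = 2987
  Z = 241 + 5·40 − 3·412 + 2987 = 2192
Policy B (K := 53):
  K = 53
  R = 212 + 5·53 = 477
  V = 275 + 6·53 + 6·477 = 3455
  Z = 241 + 5·53 − 3·477 + 3455 = 2530
ΔV = 3455 − 2987 = 468; ΔZ = 2530 − 2192 = 338
Score = 2·468 + 5·338 = 2626

2626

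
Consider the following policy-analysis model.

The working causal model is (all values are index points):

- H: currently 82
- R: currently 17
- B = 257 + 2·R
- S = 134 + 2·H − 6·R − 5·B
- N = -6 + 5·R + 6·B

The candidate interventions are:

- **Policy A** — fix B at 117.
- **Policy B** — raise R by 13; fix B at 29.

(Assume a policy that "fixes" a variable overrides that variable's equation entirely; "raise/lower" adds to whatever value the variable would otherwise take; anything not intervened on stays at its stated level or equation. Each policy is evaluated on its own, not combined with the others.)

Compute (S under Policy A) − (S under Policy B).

Policy A (B := 117):
  H = 82
  R = 17
  B = 117
  S = 134 + 2·82 − 6·17 − 5·117 = -389
Policy B (R + 13, B := 29):
  H = 82
  R = 17 + 13 = 30
  B = 29
  S = 134 + 2·82 − 6·30 − 5·29 = -27
S: -389 − (-27) = -362

-362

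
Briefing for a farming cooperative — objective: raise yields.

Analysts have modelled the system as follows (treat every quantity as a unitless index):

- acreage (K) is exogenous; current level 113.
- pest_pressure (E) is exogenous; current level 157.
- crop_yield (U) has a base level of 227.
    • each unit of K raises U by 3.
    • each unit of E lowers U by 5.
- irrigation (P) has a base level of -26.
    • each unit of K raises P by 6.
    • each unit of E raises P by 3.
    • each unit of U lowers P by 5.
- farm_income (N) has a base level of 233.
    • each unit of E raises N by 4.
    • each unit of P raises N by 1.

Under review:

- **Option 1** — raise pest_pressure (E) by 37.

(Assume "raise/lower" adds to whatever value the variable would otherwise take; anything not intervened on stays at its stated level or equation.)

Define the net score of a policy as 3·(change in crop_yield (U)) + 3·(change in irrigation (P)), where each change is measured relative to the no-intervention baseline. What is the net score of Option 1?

Baseline:
  K = 113
  E = 157
  U = 227 + 3·113 − 5·157 = -219
  P = -26 + 6·113 + 3·157 − 5·(-219) = 2218
Option 1 (E + 37):
  K = 113
  E = 157 + 37 = 194
  U = 227 + 3·113 − 5·194 = -404
  P = -26 + 6·113 + 3·194 − 5·(-404) = 3254
ΔU = -404 − (-219) = -185; ΔP = 3254 − 2218 = 1036
Score = 3·(-185) + 3·1036 = 2553

2553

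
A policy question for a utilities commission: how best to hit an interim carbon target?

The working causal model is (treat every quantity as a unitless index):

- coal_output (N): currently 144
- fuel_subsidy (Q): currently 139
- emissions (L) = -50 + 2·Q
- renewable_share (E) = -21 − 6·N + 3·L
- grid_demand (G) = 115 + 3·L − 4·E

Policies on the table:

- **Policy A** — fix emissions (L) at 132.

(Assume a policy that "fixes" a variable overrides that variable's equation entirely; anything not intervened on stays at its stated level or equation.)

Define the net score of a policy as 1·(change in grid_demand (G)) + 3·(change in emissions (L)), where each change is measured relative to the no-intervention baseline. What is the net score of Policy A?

Baseline:
  N = 144
  Q = 139
  L = -50 + 2·139 = 228
  E = -21 − 6·144 + 3·228 = -201
  G = 115 + 3·228 − 4·(-201) = 1603
Policy A (L := 132):
  N = 144
  Q = 139
  L = 132
  E = -21 − 6·144 + 3·132 = -489
  G = 115 + 3·132 − 4·(-489) = 2467
ΔG = 2467 − 1603 = 864; ΔL = 132 − 228 = -96
Score = 1·864 + 3·(-96) = 576

576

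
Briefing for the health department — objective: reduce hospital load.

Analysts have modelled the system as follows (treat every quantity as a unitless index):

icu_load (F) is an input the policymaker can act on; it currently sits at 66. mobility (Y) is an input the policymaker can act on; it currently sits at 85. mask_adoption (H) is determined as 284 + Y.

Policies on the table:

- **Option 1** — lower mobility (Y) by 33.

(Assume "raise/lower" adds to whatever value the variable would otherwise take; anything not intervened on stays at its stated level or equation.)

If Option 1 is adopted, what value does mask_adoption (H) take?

336

Option 1 (Y − 33):
  Y = 85 − 33 = 52
  H = 284 + 52 = 336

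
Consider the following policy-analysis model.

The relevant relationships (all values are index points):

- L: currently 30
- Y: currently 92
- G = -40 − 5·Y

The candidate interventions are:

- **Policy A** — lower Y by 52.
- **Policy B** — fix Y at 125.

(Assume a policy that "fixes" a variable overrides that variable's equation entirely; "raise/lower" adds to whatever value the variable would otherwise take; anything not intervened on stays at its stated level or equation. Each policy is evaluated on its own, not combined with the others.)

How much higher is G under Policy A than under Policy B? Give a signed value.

Policy A (Y − 52):
  Y = 92 − 52 = 40
  G = -40 − 5·40 = -240
Policy B (Y := 125):
  Y = 125
  G = -40 − 5·125 = -665
G: -240 − (-665) = 425

425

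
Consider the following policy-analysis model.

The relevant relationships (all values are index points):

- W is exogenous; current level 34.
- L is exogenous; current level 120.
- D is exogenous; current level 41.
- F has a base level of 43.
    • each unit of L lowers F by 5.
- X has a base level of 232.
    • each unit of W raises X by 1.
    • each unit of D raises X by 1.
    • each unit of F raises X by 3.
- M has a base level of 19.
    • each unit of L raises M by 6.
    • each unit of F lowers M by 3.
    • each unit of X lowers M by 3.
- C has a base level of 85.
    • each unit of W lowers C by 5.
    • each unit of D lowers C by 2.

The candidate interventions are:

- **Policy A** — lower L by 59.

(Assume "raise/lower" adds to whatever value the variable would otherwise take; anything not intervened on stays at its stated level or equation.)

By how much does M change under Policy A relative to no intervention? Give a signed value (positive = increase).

-3894

Baseline:
  W = 34
  L = 120
  D = 41
  F = 43 − 5·120 = -557
  X = 232 + 34 + 41 + 3·(-557) = -1364
  M = 19 + 6·120 − 3·(-557) − 3·(-1364) = 6502
Policy A (L − 59):
  W = 34
  L = 120 − 59 = 61
  D = 41
  F = 43 − 5·61 = -262
  X = 232 + 34 + 41 + 3·(-262) = -479
  M = 19 + 6·61 − 3·(-262) − 3·(-479) = 2608
Change in M: 2608 − 6502 = -3894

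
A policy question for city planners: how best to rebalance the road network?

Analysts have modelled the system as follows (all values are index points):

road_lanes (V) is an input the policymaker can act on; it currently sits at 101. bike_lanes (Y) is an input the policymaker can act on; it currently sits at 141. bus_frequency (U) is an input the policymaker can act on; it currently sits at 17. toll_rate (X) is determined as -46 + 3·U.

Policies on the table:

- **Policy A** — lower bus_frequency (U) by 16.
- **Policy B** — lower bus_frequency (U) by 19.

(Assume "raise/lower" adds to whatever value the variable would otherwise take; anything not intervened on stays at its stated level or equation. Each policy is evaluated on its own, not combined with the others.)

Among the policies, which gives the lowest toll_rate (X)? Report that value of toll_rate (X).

-52

Policy A (U − 16):
  U = 17 − 16 = 1
  X = -46 + 3·1 = -43
Policy B (U − 19):
  U = 17 − 19 = -2
  X = -46 + 3·(-2) = -52
Comparing — Policy A: X=-43, Policy B: X=-52. Lowest is -52 (Policy B).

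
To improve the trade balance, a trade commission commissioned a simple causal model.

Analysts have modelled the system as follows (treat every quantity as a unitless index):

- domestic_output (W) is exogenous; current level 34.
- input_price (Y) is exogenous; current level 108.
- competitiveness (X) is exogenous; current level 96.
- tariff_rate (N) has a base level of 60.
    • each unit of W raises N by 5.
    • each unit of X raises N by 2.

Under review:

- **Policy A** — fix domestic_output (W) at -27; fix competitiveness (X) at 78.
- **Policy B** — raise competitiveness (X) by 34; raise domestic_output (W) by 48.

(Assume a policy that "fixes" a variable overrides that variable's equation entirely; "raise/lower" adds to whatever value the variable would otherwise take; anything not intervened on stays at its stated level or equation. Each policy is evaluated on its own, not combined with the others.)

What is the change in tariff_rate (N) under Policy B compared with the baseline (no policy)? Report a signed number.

Baseline:
  W = 34
  X = 96
  N = 60 + 5·34 + 2·96 = 422
Policy B (X + 34, W + 48):
  W = 34 + 48 = 82
  X = 96 + 34 = 130
  N = 60 + 5·82 + 2·130 = 730
Change in N: 730 − 422 = 308

308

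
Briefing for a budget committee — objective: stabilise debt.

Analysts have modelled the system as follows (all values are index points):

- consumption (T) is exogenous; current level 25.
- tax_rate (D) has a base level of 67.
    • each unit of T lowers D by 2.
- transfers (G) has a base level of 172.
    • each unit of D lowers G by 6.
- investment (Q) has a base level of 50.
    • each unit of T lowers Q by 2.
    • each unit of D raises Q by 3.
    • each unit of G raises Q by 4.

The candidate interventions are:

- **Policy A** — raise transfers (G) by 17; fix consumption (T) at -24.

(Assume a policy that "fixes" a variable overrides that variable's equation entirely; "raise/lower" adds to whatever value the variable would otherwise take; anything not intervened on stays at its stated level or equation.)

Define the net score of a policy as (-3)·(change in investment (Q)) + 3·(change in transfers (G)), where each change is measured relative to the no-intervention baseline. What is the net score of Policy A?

Baseline:
  T = 25
  D = 67 − 2·25 = 17
  G = 172 − 6·17 = 70
  Q = 50 − 2·25 + 3·17 + 4·70 = 331
Policy A (G + 17, T := -24):
  T = -24
  D = 67 − 2·(-24) = 115
  G = 172 − 6·115 (+17 from intervention) = -501
  Q = 50 − 2·(-24) + 3·115 + 4·(-501) = -1561
ΔQ = -1561 − 331 = -1892; ΔG = -501 − 70 = -571
Score = (-3)·(-1892) + 3·(-571) = 3963

3963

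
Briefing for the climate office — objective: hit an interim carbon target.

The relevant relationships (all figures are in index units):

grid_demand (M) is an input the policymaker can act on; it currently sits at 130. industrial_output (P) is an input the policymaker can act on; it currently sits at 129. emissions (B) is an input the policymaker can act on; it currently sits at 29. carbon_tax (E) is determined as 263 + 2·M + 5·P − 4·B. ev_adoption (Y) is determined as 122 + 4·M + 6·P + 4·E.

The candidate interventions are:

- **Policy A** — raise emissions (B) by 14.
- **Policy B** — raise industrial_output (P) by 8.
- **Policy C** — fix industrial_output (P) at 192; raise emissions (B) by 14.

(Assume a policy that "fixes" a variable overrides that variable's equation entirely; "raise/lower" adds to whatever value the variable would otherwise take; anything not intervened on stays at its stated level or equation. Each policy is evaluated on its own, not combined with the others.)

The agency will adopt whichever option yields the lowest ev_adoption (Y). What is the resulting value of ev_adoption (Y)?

5400

Policy A (B + 14):
  M = 130
  P = 129
  B = 29 + 14 = 43
  E = 263 + 2·130 + 5·129 − 4·43 = 996
  Y = 122 + 4·130 + 6·129 + 4·996 = 5400
Policy B (P + 8):
  M = 130
  P = 129 + 8 = 137
  B = 29
  E = 263 + 2·130 + 5·137 − 4·29 = 1092
  Y = 122 + 4·130 + 6·137 + 4·1092 = 5832
Policy C (P := 192, B + 14):
  M = 130
  P = 192
  B = 29 + 14 = 43
  E = 263 + 2·130 + 5·192 − 4·43 = 1311
  Y = 122 + 4·130 + 6·192 + 4·1311 = 7038
Comparing — Policy A: Y=5400, Policy B: Y=5832, Policy C: Y=7038. Lowest is 5400 (Policy A).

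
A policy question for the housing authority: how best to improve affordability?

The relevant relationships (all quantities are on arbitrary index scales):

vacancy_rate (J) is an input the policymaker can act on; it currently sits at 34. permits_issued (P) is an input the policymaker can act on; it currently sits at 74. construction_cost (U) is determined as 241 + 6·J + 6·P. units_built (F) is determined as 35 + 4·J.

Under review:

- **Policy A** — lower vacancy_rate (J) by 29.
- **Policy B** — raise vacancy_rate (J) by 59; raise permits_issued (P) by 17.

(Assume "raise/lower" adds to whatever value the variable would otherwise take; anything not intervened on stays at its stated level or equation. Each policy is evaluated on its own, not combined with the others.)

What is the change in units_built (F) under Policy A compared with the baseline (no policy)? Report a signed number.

Baseline:
  J = 34
  F = 35 + 4·34 = 171
Policy A (J − 29):
  J = 34 − 29 = 5
  F = 35 + 4·5 = 55
Change in F: 55 − 171 = -116

-116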